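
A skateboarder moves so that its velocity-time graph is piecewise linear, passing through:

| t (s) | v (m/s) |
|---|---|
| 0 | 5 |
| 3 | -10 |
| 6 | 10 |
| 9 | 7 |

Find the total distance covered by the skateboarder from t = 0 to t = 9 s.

53 m

Total distance travelled is ∫|v| dt — sum the magnitudes of each area piece.
0–3 s: v = 0 at t = 1 s; triangle areas 2.5 + 10 = 12.5 m
3–6 s: v = 0 at t = 4.5 s; triangle areas 7.5 + 7.5 = 15 m
6–9 s: |½(10 + 7)(3)| = 25.5 m
Total distance = 53 m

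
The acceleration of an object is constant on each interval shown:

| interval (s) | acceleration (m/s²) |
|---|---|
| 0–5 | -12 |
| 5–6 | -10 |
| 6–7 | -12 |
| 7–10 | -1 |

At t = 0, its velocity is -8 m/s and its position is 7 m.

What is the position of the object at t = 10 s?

On each constant-a segment, Δv = aΔt and Δx = v₀Δt + ½aΔt²; chain segment to segment.
0–5 s: v starts -8 m/s; Δx = -8·5 + ½·-12·5² = -190 m; v ends -68 m/s.
5–6 s: v starts -68 m/s; Δx = -68·1 + ½·-10·1² = -73 m; v ends -78 m/s.
6–7 s: v starts -78 m/s; Δx = -78·1 + ½·-12·1² = -84 m; v ends -90 m/s.
7–10 s: v starts -90 m/s; Δx = -90·3 + ½·-1·3² = -274.5 m; v ends -93 m/s.
x(10) = 7 + Σ Δx = -614.5 m.

-614.5 m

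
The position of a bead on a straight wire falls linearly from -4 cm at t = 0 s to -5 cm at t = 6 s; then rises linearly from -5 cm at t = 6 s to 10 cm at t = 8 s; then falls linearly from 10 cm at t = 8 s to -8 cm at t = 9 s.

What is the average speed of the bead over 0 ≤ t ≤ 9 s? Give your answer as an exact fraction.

Average speed = (total path length)/(elapsed time); on a piecewise-linear x-t graph the path length is Σ|Δx|.
0–6 s: |Δx| = |-5 − -4| = 1 cm
6–8 s: |Δx| = |10 − -5| = 15 cm
8–9 s: |Δx| = |-8 − 10| = 18 cm
Total path = 34 cm; average speed = 34/9 = 34/9 cm/s.

34/9 cm/s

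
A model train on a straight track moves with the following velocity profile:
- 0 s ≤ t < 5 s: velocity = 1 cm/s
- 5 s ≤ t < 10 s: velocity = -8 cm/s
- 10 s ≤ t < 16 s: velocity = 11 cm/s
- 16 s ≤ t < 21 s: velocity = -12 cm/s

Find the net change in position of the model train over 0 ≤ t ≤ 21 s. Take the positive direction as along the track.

-29 cm

Displacement is the signed area under the v-t curve.
0–5 s: 1 × 5 = 5 cm
5–10 s: -8 × 5 = -40 cm
10–16 s: 11 × 6 = 66 cm
16–21 s: -12 × 5 = -60 cm
Net displacement = -29 cm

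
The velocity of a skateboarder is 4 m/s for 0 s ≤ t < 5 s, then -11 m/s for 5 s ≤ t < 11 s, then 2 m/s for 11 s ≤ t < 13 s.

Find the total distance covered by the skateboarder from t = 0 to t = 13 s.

Distance (not displacement) is the total path length: add the absolute areas under v-t.
0–5 s: |4| × 5 = 20 m
5–11 s: |-11| × 6 = 66 m
11–13 s: |2| × 2 = 4 m
Total distance = 90 m

90 m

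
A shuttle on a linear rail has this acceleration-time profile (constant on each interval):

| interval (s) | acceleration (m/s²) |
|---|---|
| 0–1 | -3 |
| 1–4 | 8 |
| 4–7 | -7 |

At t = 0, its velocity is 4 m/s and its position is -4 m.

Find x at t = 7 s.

On each constant-a segment, Δv = aΔt and Δx = v₀Δt + ½aΔt²; chain segment to segment.
0–1 s: v starts 4 m/s; Δx = 4·1 + ½·-3·1² = 2.5 m; v ends 1 m/s.
1–4 s: v starts 1 m/s; Δx = 1·3 + ½·8·3² = 39 m; v ends 25 m/s.
4–7 s: v starts 25 m/s; Δx = 25·3 + ½·-7·3² = 43.5 m; v ends 4 m/s.
x(7) = -4 + Σ Δx = 81 m.

81 m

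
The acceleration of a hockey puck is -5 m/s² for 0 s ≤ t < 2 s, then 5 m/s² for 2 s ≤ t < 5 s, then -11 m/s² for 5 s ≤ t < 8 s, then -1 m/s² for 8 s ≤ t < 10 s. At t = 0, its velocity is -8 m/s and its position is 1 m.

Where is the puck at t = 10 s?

On each constant-a segment, Δv = aΔt and Δx = v₀Δt + ½aΔt²; chain segment to segment.
0–2 s: v starts -8 m/s; Δx = -8·2 + ½·-5·2² = -26 m; v ends -18 m/s.
2–5 s: v starts -18 m/s; Δx = -18·3 + ½·5·3² = -31.5 m; v ends -3 m/s.
5–8 s: v starts -3 m/s; Δx = -3·3 + ½·-11·3² = -58.5 m; v ends -36 m/s.
8–10 s: v starts -36 m/s; Δx = -36·2 + ½·-1·2² = -74 m; v ends -38 m/s.
x(10) = 1 + Σ Δx = -189 m.

-189 m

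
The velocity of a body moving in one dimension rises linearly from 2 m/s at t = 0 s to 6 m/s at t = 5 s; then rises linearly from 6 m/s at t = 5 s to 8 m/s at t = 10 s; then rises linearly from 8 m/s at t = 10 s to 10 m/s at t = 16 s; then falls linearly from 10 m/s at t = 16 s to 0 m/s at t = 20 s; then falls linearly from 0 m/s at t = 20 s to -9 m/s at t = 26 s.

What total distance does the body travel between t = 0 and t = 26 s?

Total distance travelled is ∫|v| dt — sum the magnitudes of each area piece.
0–5 s: |½(2 + 6)(5)| = 20 m
5–10 s: |½(6 + 8)(5)| = 35 m
10–16 s: |½(8 + 10)(6)| = 54 m
16–20 s: |½(10 + 0)(4)| = 20 m
20–26 s: |½(0 + -9)(6)| = 27 m
Total distance = 156 m

156 m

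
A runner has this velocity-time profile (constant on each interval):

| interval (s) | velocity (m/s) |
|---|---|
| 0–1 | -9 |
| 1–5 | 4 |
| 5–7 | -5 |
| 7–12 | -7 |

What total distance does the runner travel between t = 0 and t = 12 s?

70 m

Total distance travelled is ∫|v| dt — sum the magnitudes of each area piece.
0–1 s: |-9| × 1 = 9 m
1–5 s: |4| × 4 = 16 m
5–7 s: |-5| × 2 = 10 m
7–12 s: |-7| × 5 = 35 m
Total distance = 70 m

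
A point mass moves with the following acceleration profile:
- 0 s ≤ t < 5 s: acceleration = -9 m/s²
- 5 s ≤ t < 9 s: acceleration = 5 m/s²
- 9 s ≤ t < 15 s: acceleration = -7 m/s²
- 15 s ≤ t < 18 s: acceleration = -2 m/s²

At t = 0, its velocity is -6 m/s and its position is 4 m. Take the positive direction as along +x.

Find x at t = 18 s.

On each constant-a segment, Δv = aΔt and Δx = v₀Δt + ½aΔt²; chain segment to segment.
0–5 s: v starts -6 m/s; Δx = -6·5 + ½·-9·5² = -142.5 m; v ends -51 m/s.
5–9 s: v starts -51 m/s; Δx = -51·4 + ½·5·4² = -164 m; v ends -31 m/s.
9–15 s: v starts -31 m/s; Δx = -31·6 + ½·-7·6² = -312 m; v ends -73 m/s.
15–18 s: v starts -73 m/s; Δx = -73·3 + ½·-2·3² = -228 m; v ends -79 m/s.
x(18) = 4 + Σ Δx = -842.5 m.

-842.5 m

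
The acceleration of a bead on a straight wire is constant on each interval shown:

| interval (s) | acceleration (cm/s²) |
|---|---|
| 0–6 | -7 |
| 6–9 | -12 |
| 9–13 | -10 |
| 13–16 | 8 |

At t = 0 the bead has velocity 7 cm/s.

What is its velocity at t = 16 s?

-87 cm/s

Δv equals the area under the a-t graph; then v = v₀ + Δv.
0–6 s: -7 × 6 = -42 cm/s
6–9 s: -12 × 3 = -36 cm/s
9–13 s: -10 × 4 = -40 cm/s
13–16 s: 8 × 3 = 24 cm/s
Δv = -94 cm/s, so v(16) = 7 + (-94) = -87 cm/s.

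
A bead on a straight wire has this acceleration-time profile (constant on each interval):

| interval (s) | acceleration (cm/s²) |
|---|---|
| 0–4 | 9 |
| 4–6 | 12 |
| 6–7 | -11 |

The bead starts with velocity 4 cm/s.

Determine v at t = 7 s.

53 cm/s

Δv equals the area under the a-t graph; then v = v₀ + Δv.
0–4 s: 9 × 4 = 36 cm/s
4–6 s: 12 × 2 = 24 cm/s
6–7 s: -11 × 1 = -11 cm/s
Δv = 49 cm/s, so v(7) = 4 + (49) = 53 cm/s.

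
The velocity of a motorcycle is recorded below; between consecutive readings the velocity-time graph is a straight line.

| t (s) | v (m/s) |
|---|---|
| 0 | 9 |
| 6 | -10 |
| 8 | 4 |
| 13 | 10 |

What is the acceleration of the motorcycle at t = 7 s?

7 m/s²

Acceleration is the slope of the v-t graph on 6–8 s: (4 − -10)/(8 − 6) = 7 m/s².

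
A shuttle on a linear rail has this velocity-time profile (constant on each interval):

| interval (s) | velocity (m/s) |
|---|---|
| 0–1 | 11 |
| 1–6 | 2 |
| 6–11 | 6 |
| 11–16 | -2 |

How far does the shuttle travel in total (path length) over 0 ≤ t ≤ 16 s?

61 m

Distance (not displacement) is the total path length: add the absolute areas under v-t.
0–1 s: |11| × 1 = 11 m
1–6 s: |2| × 5 = 10 m
6–11 s: |6| × 5 = 30 m
11–16 s: |-2| × 5 = 10 m
Total distance = 61 m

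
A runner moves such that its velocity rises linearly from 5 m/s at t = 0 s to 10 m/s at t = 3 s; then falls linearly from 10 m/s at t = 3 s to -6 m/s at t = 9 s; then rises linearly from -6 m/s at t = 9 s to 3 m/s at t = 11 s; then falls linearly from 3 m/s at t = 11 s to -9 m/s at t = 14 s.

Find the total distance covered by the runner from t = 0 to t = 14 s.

64.25 m

Total distance travelled is ∫|v| dt — sum the magnitudes of each area piece.
0–3 s: |½(5 + 10)(3)| = 22.5 m
3–9 s: v = 0 at t = 6.75 s; triangle areas 18.75 + 6.75 = 25.5 m
9–11 s: v = 0 at t = 31/3 s; triangle areas 4 + 1 = 5 m
11–14 s: v = 0 at t = 11.75 s; triangle areas 1.125 + 10.125 = 11.25 m
Total distance = 64.25 m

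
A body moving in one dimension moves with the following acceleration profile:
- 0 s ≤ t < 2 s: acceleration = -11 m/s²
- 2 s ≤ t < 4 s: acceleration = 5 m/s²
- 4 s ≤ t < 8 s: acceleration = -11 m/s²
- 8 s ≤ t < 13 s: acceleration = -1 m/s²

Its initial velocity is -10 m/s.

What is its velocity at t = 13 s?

Δv equals the area under the a-t graph; then v = v₀ + Δv.
0–2 s: -11 × 2 = -22 m/s
2–4 s: 5 × 2 = 10 m/s
4–8 s: -11 × 4 = -44 m/s
8–13 s: -1 × 5 = -5 m/s
Δv = -61 m/s, so v(13) = -10 + (-61) = -71 m/s.

-71 m/s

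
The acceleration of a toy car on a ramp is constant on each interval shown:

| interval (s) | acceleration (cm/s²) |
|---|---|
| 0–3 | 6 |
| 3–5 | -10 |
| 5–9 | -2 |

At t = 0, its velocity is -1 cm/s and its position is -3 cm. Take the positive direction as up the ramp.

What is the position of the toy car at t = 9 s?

7 cm

On each constant-a segment, Δv = aΔt and Δx = v₀Δt + ½aΔt²; chain segment to segment.
0–3 s: v starts -1 cm/s; Δx = -1·3 + ½·6·3² = 24 cm; v ends 17 cm/s.
3–5 s: v starts 17 cm/s; Δx = 17·2 + ½·-10·2² = 14 cm; v ends -3 cm/s.
5–9 s: v starts -3 cm/s; Δx = -3·4 + ½·-2·4² = -28 cm; v ends -11 cm/s.
x(9) = -3 + Σ Δx = 7 cm.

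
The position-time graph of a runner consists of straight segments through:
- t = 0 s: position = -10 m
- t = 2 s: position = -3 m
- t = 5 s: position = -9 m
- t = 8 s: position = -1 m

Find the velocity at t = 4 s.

-2 m/s

Velocity is the slope of the x-t graph on 2–5 s: (-9 − -3)/(5 − 2) = -2 m/s.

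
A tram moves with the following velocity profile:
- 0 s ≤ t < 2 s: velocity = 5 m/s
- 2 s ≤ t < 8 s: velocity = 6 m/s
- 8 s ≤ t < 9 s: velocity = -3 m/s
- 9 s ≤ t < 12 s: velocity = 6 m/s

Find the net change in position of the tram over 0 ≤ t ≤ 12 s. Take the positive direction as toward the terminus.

61 m

Displacement is the signed area under the v-t curve.
0–2 s: 5 × 2 = 10 m
2–8 s: 6 × 6 = 36 m
8–9 s: -3 × 1 = -3 m
9–12 s: 6 × 3 = 18 m
Net displacement = 61 m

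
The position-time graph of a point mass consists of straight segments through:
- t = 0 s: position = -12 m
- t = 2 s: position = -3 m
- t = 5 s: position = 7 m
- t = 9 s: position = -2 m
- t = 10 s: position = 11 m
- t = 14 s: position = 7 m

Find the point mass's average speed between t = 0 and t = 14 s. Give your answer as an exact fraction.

Average speed = (total path length)/(elapsed time); on a piecewise-linear x-t graph the path length is Σ|Δx|.
0–2 s: |Δx| = |-3 − -12| = 9 m
2–5 s: |Δx| = |7 − -3| = 10 m
5–9 s: |Δx| = |-2 − 7| = 9 m
9–10 s: |Δx| = |11 − -2| = 13 m
10–14 s: |Δx| = |7 − 11| = 4 m
Total path = 45 m; average speed = 45/14 = 45/14 m/s.

45/14 m/s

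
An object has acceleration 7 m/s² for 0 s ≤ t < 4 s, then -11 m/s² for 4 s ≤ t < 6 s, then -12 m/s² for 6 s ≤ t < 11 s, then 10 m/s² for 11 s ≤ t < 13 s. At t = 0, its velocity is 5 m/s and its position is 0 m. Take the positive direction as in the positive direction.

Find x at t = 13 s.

On each constant-a segment, Δv = aΔt and Δx = v₀Δt + ½aΔt²; chain segment to segment.
0–4 s: v starts 5 m/s; Δx = 5·4 + ½·7·4² = 76 m; v ends 33 m/s.
4–6 s: v starts 33 m/s; Δx = 33·2 + ½·-11·2² = 44 m; v ends 11 m/s.
6–11 s: v starts 11 m/s; Δx = 11·5 + ½·-12·5² = -95 m; v ends -49 m/s.
11–13 s: v starts -49 m/s; Δx = -49·2 + ½·10·2² = -78 m; v ends -29 m/s.
x(13) = 0 + Σ Δx = -53 m.

-53 m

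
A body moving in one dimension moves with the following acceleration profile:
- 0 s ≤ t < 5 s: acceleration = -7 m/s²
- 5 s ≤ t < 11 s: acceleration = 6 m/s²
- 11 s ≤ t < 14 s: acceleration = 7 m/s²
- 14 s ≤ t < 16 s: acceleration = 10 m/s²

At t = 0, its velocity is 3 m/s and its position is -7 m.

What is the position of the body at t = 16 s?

-50 m

On each constant-a segment, Δv = aΔt and Δx = v₀Δt + ½aΔt²; chain segment to segment.
0–5 s: v starts 3 m/s; Δx = 3·5 + ½·-7·5² = -72.5 m; v ends -32 m/s.
5–11 s: v starts -32 m/s; Δx = -32·6 + ½·6·6² = -84 m; v ends 4 m/s.
11–14 s: v starts 4 m/s; Δx = 4·3 + ½·7·3² = 43.5 m; v ends 25 m/s.
14–16 s: v starts 25 m/s; Δx = 25·2 + ½·10·2² = 70 m; v ends 45 m/s.
x(16) = -7 + Σ Δx = -50 m.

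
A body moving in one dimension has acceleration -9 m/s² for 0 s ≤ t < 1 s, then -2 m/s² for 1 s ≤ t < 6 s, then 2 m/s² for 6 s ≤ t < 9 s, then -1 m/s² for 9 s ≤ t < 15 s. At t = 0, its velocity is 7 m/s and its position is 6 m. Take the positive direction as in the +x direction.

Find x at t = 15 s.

-107.5 m

On each constant-a segment, Δv = aΔt and Δx = v₀Δt + ½aΔt²; chain segment to segment.
0–1 s: v starts 7 m/s; Δx = 7·1 + ½·-9·1² = 2.5 m; v ends -2 m/s.
1–6 s: v starts -2 m/s; Δx = -2·5 + ½·-2·5² = -35 m; v ends -12 m/s.
6–9 s: v starts -12 m/s; Δx = -12·3 + ½·2·3² = -27 m; v ends -6 m/s.
9–15 s: v starts -6 m/s; Δx = -6·6 + ½·-1·6² = -54 m; v ends -12 m/s.
x(15) = 6 + Σ Δx = -107.5 m.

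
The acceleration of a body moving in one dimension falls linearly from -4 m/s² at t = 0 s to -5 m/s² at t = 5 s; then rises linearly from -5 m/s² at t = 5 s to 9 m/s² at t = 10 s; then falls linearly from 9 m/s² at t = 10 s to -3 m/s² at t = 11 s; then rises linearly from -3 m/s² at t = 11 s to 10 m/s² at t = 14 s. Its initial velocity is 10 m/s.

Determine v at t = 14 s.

Δv equals the area under the a-t graph; then v = v₀ + Δv.
0–5 s: ½(-4 + -5)(5) = -22.5 m/s
5–10 s: ½(-5 + 9)(5) = 10 m/s
10–11 s: ½(9 + -3)(1) = 3 m/s
11–14 s: ½(-3 + 10)(3) = 10.5 m/s
Δv = 1 m/s, so v(14) = 10 + (1) = 11 m/s.

11 m/s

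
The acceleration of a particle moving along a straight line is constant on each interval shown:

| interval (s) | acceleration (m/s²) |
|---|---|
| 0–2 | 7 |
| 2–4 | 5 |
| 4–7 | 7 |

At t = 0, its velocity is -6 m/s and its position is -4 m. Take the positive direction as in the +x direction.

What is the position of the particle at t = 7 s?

109.5 m

On each constant-a segment, Δv = aΔt and Δx = v₀Δt + ½aΔt²; chain segment to segment.
0–2 s: v starts -6 m/s; Δx = -6·2 + ½·7·2² = 2 m; v ends 8 m/s.
2–4 s: v starts 8 m/s; Δx = 8·2 + ½·5·2² = 26 m; v ends 18 m/s.
4–7 s: v starts 18 m/s; Δx = 18·3 + ½·7·3² = 85.5 m; v ends 39 m/s.
x(7) = -4 + Σ Δx = 109.5 m.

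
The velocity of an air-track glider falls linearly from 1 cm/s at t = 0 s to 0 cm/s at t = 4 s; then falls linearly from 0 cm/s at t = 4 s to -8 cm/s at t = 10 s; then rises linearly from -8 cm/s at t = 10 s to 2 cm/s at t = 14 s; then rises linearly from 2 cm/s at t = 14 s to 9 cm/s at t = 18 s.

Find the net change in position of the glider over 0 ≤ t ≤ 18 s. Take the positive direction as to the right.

-12 cm

Net displacement equals the area under the velocity-time graph (areas below the axis count negative).
0–4 s: ½(1 + 0)(4) = 2 cm
4–10 s: ½(0 + -8)(6) = -24 cm
10–14 s: ½(-8 + 2)(4) = -12 cm
14–18 s: ½(2 + 9)(4) = 22 cm
Net displacement = -12 cm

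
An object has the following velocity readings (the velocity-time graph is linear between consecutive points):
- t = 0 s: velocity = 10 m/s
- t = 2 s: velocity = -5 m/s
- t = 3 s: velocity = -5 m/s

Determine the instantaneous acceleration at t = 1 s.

-7.5 m/s²

Acceleration is the slope of the v-t graph on 0–2 s: (-5 − 10)/(2 − 0) = -7.5 m/s².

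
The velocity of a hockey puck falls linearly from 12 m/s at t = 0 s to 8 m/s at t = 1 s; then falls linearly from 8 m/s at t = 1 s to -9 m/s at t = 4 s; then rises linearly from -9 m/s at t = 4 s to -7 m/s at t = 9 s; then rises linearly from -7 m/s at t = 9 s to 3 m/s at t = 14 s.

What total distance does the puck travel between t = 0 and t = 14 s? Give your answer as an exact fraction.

Distance (not displacement) is the total path length: add the absolute areas under v-t.
0–1 s: |½(12 + 8)(1)| = 10 m
1–4 s: v = 0 at t = 41/17 s; triangle areas 96/17 + 243/34 = 435/34 m
4–9 s: |½(-9 + -7)(5)| = 40 m
9–14 s: v = 0 at t = 12.5 s; triangle areas 12.25 + 2.25 = 14.5 m
Total distance = 1314/17 m

1314/17 m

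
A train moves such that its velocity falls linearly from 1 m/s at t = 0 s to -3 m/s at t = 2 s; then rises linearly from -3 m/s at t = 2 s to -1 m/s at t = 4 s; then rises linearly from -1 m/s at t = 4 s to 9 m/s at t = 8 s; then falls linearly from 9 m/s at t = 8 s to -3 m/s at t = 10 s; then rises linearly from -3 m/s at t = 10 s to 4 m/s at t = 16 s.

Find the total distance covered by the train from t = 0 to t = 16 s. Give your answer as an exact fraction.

Distance (not displacement) is the total path length: add the absolute areas under v-t.
0–2 s: v = 0 at t = 0.5 s; triangle areas 0.25 + 2.25 = 2.5 m
2–4 s: |½(-3 + -1)(2)| = 4 m
4–8 s: v = 0 at t = 4.4 s; triangle areas 0.2 + 16.2 = 16.4 m
8–10 s: v = 0 at t = 9.5 s; triangle areas 6.75 + 0.75 = 7.5 m
10–16 s: v = 0 at t = 88/7 s; triangle areas 27/7 + 48/7 = 75/7 m
Total distance = 1439/35 m

1439/35 m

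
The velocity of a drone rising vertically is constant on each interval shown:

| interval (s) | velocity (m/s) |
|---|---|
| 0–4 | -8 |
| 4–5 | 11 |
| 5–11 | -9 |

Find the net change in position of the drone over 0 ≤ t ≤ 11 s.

Net displacement equals the area under the velocity-time graph (areas below the axis count negative).
0–4 s: -8 × 4 = -32 m
4–5 s: 11 × 1 = 11 m
5–11 s: -9 × 6 = -54 m
Net displacement = -75 m

-75 m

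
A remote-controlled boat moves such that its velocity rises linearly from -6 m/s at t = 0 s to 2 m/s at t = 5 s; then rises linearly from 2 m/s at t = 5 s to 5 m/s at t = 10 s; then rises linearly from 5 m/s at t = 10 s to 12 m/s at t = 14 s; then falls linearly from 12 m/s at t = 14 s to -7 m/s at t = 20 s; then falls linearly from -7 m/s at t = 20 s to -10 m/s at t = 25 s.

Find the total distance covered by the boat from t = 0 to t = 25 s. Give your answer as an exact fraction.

5205/38 m

Total distance travelled is ∫|v| dt — sum the magnitudes of each area piece.
0–5 s: v = 0 at t = 3.75 s; triangle areas 11.25 + 1.25 = 12.5 m
5–10 s: |½(2 + 5)(5)| = 17.5 m
10–14 s: |½(5 + 12)(4)| = 34 m
14–20 s: v = 0 at t = 338/19 s; triangle areas 432/19 + 147/19 = 579/19 m
20–25 s: |½(-7 + -10)(5)| = 42.5 m
Total distance = 5205/38 m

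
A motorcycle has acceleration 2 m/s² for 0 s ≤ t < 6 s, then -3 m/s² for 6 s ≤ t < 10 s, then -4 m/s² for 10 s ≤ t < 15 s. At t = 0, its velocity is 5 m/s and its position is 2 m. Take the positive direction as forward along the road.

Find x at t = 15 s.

On each constant-a segment, Δv = aΔt and Δx = v₀Δt + ½aΔt²; chain segment to segment.
0–6 s: v starts 5 m/s; Δx = 5·6 + ½·2·6² = 66 m; v ends 17 m/s.
6–10 s: v starts 17 m/s; Δx = 17·4 + ½·-3·4² = 44 m; v ends 5 m/s.
10–15 s: v starts 5 m/s; Δx = 5·5 + ½·-4·5² = -25 m; v ends -15 m/s.
x(15) = 2 + Σ Δx = 87 m.

87 m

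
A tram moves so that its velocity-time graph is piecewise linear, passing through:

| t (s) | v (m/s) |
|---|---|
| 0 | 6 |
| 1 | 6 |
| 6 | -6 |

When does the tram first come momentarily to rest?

v changes sign on 1–6 s (from 6 to -6); the graph is linear there, so v = 0 at t = 1 + (-6)·(6 − 1)/(-6 − 6) = 3.5 s.

t = 3.5 s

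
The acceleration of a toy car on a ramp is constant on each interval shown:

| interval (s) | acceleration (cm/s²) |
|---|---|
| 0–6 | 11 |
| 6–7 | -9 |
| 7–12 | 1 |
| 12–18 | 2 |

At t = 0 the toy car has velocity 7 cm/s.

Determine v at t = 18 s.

Δv equals the area under the a-t graph; then v = v₀ + Δv.
0–6 s: 11 × 6 = 66 cm/s
6–7 s: -9 × 1 = -9 cm/s
7–12 s: 1 × 5 = 5 cm/s
12–18 s: 2 × 6 = 12 cm/s
Δv = 74 cm/s, so v(18) = 7 + (74) = 81 cm/s.

81 cm/s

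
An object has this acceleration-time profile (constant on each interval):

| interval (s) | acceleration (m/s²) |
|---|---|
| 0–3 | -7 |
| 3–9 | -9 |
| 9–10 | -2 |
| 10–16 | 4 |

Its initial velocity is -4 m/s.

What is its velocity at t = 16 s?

Δv equals the area under the a-t graph; then v = v₀ + Δv.
0–3 s: -7 × 3 = -21 m/s
3–9 s: -9 × 6 = -54 m/s
9–10 s: -2 × 1 = -2 m/s
10–16 s: 4 × 6 = 24 m/s
Δv = -53 m/s, so v(16) = -4 + (-53) = -57 m/s.

-57 m/s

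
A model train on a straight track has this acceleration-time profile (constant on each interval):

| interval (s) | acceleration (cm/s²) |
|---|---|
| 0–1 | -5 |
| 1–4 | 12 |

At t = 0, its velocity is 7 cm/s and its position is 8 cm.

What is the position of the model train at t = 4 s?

On each constant-a segment, Δv = aΔt and Δx = v₀Δt + ½aΔt²; chain segment to segment.
0–1 s: v starts 7 cm/s; Δx = 7·1 + ½·-5·1² = 4.5 cm; v ends 2 cm/s.
1–4 s: v starts 2 cm/s; Δx = 2·3 + ½·12·3² = 60 cm; v ends 38 cm/s.
x(4) = 8 + Σ Δx = 72.5 cm.

72.5 cm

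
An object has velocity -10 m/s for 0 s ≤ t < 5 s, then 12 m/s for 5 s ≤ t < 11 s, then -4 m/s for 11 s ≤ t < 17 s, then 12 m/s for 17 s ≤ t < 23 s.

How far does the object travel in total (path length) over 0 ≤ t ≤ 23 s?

218 m

Total distance travelled is ∫|v| dt — sum the magnitudes of each area piece.
0–5 s: |-10| × 5 = 50 m
5–11 s: |12| × 6 = 72 m
11–17 s: |-4| × 6 = 24 m
17–23 s: |12| × 6 = 72 m
Total distance = 218 m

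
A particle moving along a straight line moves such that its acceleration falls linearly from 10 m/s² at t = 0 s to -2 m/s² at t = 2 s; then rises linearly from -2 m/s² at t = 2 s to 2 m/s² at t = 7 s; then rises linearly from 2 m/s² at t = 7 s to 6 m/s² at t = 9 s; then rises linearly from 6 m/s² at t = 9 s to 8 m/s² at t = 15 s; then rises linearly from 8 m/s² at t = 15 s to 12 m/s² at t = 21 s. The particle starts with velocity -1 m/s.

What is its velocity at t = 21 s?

Δv equals the area under the a-t graph; then v = v₀ + Δv.
0–2 s: ½(10 + -2)(2) = 8 m/s
2–7 s: ½(-2 + 2)(5) = 0 m/s
7–9 s: ½(2 + 6)(2) = 8 m/s
9–15 s: ½(6 + 8)(6) = 42 m/s
15–21 s: ½(8 + 12)(6) = 60 m/s
Δv = 118 m/s, so v(21) = -1 + (118) = 117 m/s.

117 m/s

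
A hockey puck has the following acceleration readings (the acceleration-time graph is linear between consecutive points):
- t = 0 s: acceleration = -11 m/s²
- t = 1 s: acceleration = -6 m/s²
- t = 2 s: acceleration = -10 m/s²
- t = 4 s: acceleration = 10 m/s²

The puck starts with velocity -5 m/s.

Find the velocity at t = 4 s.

Δv equals the area under the a-t graph; then v = v₀ + Δv.
0–1 s: ½(-11 + -6)(1) = -8.5 m/s
1–2 s: ½(-6 + -10)(1) = -8 m/s
2–4 s: ½(-10 + 10)(2) = 0 m/s
Δv = -16.5 m/s, so v(4) = -5 + (-16.5) = -21.5 m/s.

-21.5 m/s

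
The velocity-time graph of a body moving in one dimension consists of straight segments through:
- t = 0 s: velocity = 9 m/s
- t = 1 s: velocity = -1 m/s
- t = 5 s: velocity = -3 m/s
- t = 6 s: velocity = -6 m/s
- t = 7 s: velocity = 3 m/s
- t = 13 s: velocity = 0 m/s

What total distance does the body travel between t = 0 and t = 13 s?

Distance (not displacement) is the total path length: add the absolute areas under v-t.
0–1 s: v = 0 at t = 0.9 s; triangle areas 4.05 + 0.05 = 4.1 m
1–5 s: |½(-1 + -3)(4)| = 8 m
5–6 s: |½(-3 + -6)(1)| = 4.5 m
6–7 s: v = 0 at t = 20/3 s; triangle areas 2 + 0.5 = 2.5 m
7–13 s: |½(3 + 0)(6)| = 9 m
Total distance = 28.1 m

28.1 m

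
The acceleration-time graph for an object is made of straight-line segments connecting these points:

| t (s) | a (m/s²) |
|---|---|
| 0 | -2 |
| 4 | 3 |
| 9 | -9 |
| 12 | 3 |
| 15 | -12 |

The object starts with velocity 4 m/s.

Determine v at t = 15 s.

-31.5 m/s

Δv equals the area under the a-t graph; then v = v₀ + Δv.
0–4 s: ½(-2 + 3)(4) = 2 m/s
4–9 s: ½(3 + -9)(5) = -15 m/s
9–12 s: ½(-9 + 3)(3) = -9 m/s
12–15 s: ½(3 + -12)(3) = -13.5 m/s
Δv = -35.5 m/s, so v(15) = 4 + (-35.5) = -31.5 m/s.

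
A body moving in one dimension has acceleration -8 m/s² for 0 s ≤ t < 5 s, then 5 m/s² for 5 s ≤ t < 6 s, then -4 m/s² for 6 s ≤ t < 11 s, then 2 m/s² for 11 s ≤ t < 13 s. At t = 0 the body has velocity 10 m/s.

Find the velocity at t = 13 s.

Δv equals the area under the a-t graph; then v = v₀ + Δv.
0–5 s: -8 × 5 = -40 m/s
5–6 s: 5 × 1 = 5 m/s
6–11 s: -4 × 5 = -20 m/s
11–13 s: 2 × 2 = 4 m/s
Δv = -51 m/s, so v(13) = 10 + (-51) = -41 m/s.

-41 m/s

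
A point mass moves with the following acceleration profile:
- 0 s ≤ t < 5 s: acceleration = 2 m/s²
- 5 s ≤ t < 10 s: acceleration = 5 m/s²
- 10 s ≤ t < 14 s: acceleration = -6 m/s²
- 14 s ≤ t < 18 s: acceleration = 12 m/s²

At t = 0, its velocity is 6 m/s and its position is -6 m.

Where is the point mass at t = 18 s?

On each constant-a segment, Δv = aΔt and Δx = v₀Δt + ½aΔt²; chain segment to segment.
0–5 s: v starts 6 m/s; Δx = 6·5 + ½·2·5² = 55 m; v ends 16 m/s.
5–10 s: v starts 16 m/s; Δx = 16·5 + ½·5·5² = 142.5 m; v ends 41 m/s.
10–14 s: v starts 41 m/s; Δx = 41·4 + ½·-6·4² = 116 m; v ends 17 m/s.
14–18 s: v starts 17 m/s; Δx = 17·4 + ½·12·4² = 164 m; v ends 65 m/s.
x(18) = -6 + Σ Δx = 471.5 m.

471.5 m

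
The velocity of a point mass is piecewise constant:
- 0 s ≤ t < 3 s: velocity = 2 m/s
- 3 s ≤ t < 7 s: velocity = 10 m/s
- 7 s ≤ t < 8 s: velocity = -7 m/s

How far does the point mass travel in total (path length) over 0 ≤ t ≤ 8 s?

53 m

Total distance travelled is ∫|v| dt — sum the magnitudes of each area piece.
0–3 s: |2| × 3 = 6 m
3–7 s: |10| × 4 = 40 m
7–8 s: |-7| × 1 = 7 m
Total distance = 53 m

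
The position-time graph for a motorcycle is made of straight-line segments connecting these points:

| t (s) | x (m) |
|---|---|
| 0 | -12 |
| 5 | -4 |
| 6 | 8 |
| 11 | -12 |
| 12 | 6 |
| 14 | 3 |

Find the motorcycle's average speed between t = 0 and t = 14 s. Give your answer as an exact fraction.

Average speed = (total path length)/(elapsed time); on a piecewise-linear x-t graph the path length is Σ|Δx|.
0–5 s: |Δx| = |-4 − -12| = 8 m
5–6 s: |Δx| = |8 − -4| = 12 m
6–11 s: |Δx| = |-12 − 8| = 20 m
11–12 s: |Δx| = |6 − -12| = 18 m
12–14 s: |Δx| = |3 − 6| = 3 m
Total path = 61 m; average speed = 61/14 = 61/14 m/s.

61/14 m/s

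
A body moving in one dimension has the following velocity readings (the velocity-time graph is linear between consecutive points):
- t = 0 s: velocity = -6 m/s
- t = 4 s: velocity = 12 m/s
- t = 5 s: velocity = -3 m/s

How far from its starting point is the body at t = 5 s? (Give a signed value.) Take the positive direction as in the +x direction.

16.5 m

Displacement is the signed area under the v-t curve.
0–4 s: ½(-6 + 12)(4) = 12 m
4–5 s: ½(12 + -3)(1) = 4.5 m
Net displacement = 16.5 m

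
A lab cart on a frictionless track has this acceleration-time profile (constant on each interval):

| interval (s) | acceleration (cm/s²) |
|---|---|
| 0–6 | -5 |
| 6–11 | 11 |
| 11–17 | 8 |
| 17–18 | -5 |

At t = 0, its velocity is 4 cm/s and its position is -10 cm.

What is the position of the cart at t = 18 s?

On each constant-a segment, Δv = aΔt and Δx = v₀Δt + ½aΔt²; chain segment to segment.
0–6 s: v starts 4 cm/s; Δx = 4·6 + ½·-5·6² = -66 cm; v ends -26 cm/s.
6–11 s: v starts -26 cm/s; Δx = -26·5 + ½·11·5² = 7.5 cm; v ends 29 cm/s.
11–17 s: v starts 29 cm/s; Δx = 29·6 + ½·8·6² = 318 cm; v ends 77 cm/s.
17–18 s: v starts 77 cm/s; Δx = 77·1 + ½·-5·1² = 74.5 cm; v ends 72 cm/s.
x(18) = -10 + Σ Δx = 324 cm.

324 cm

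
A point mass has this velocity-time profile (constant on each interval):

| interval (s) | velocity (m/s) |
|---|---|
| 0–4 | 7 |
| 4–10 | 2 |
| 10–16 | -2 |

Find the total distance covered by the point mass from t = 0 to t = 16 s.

Distance (not displacement) is the total path length: add the absolute areas under v-t.
0–4 s: |7| × 4 = 28 m
4–10 s: |2| × 6 = 12 m
10–16 s: |-2| × 6 = 12 m
Total distance = 52 m

52 m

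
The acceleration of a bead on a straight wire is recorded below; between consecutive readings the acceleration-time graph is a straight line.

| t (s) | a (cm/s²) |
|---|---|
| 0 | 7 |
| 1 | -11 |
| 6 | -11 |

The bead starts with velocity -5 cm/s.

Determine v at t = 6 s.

Δv equals the area under the a-t graph; then v = v₀ + Δv.
0–1 s: ½(7 + -11)(1) = -2 cm/s
1–6 s: -11 × 5 = -55 cm/s
Δv = -57 cm/s, so v(6) = -5 + (-57) = -62 cm/s.

-62 cm/s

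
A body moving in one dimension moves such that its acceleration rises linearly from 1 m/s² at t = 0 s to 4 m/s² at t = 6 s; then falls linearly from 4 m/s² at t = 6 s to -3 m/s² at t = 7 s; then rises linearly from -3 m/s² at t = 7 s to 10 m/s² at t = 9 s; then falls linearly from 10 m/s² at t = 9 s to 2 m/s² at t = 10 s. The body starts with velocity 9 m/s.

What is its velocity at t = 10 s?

37.5 m/s

Δv equals the area under the a-t graph; then v = v₀ + Δv.
0–6 s: ½(1 + 4)(6) = 15 m/s
6–7 s: ½(4 + -3)(1) = 0.5 m/s
7–9 s: ½(-3 + 10)(2) = 7 m/s
9–10 s: ½(10 + 2)(1) = 6 m/s
Δv = 28.5 m/s, so v(10) = 9 + (28.5) = 37.5 m/s.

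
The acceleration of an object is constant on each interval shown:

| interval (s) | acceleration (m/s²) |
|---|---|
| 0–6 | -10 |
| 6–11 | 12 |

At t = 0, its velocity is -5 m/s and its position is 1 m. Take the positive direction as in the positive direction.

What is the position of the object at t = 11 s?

On each constant-a segment, Δv = aΔt and Δx = v₀Δt + ½aΔt²; chain segment to segment.
0–6 s: v starts -5 m/s; Δx = -5·6 + ½·-10·6² = -210 m; v ends -65 m/s.
6–11 s: v starts -65 m/s; Δx = -65·5 + ½·12·5² = -175 m; v ends -5 m/s.
x(11) = 1 + Σ Δx = -384 m.

-384 m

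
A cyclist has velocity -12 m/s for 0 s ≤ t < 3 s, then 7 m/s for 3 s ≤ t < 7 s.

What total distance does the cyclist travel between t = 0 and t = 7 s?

Distance (not displacement) is the total path length: add the absolute areas under v-t.
0–3 s: |-12| × 3 = 36 m
3–7 s: |7| × 4 = 28 m
Total distance = 64 m

64 m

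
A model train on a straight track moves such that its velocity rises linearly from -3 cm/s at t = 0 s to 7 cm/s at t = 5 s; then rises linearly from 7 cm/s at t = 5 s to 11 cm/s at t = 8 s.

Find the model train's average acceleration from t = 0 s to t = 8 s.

1.75 cm/s²

Average acceleration = Δv/Δt = (11 − -3)/(8 − 0) = 1.75 cm/s².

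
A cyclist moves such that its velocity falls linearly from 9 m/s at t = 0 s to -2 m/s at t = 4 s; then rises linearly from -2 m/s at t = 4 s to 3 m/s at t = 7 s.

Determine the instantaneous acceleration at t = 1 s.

-2.75 m/s²

Acceleration is the slope of the v-t graph on 0–4 s: (-2 − 9)/(4 − 0) = -2.75 m/s².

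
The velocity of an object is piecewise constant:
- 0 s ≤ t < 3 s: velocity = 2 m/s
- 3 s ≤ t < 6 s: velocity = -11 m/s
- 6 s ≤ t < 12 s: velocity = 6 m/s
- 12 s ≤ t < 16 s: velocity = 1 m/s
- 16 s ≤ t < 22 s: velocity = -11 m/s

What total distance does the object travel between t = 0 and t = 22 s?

145 m

Distance (not displacement) is the total path length: add the absolute areas under v-t.
0–3 s: |2| × 3 = 6 m
3–6 s: |-11| × 3 = 33 m
6–12 s: |6| × 6 = 36 m
12–16 s: |1| × 4 = 4 m
16–22 s: |-11| × 6 = 66 m
Total distance = 145 m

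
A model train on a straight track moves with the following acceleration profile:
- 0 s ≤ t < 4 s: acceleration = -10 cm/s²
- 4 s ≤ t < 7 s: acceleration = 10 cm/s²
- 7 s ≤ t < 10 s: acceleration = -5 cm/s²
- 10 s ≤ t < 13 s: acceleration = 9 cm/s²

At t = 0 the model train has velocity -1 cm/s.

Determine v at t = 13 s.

1 cm/s

Δv equals the area under the a-t graph; then v = v₀ + Δv.
0–4 s: -10 × 4 = -40 cm/s
4–7 s: 10 × 3 = 30 cm/s
7–10 s: -5 × 3 = -15 cm/s
10–13 s: 9 × 3 = 27 cm/s
Δv = 2 cm/s, so v(13) = -1 + (2) = 1 cm/s.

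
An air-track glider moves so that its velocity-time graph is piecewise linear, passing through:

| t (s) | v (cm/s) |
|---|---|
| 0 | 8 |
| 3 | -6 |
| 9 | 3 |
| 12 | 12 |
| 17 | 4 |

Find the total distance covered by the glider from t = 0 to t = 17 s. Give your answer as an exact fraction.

1235/14 cm

Total distance travelled is ∫|v| dt — sum the magnitudes of each area piece.
0–3 s: v = 0 at t = 12/7 s; triangle areas 48/7 + 27/7 = 75/7 cm
3–9 s: v = 0 at t = 7 s; triangle areas 12 + 3 = 15 cm
9–12 s: |½(3 + 12)(3)| = 22.5 cm
12–17 s: |½(12 + 4)(5)| = 40 cm
Total distance = 1235/14 cm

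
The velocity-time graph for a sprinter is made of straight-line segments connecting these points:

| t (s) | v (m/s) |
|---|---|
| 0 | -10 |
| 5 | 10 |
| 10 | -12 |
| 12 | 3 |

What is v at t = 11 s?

On 10–12 s the graph is linear from -12 to 3 m/s: v(11) = -12 + (3 − -12)·(11 − 10)/(12 − 10) = -4.5 m/s.

-4.5 m/s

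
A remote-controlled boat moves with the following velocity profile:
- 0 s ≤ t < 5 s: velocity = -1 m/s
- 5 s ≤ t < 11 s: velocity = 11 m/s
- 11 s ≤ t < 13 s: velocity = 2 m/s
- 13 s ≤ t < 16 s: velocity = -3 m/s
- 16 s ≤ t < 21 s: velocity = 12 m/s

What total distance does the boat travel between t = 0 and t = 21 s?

144 m

Total distance travelled is ∫|v| dt — sum the magnitudes of each area piece.
0–5 s: |-1| × 5 = 5 m
5–11 s: |11| × 6 = 66 m
11–13 s: |2| × 2 = 4 m
13–16 s: |-3| × 3 = 9 m
16–21 s: |12| × 5 = 60 m
Total distance = 144 m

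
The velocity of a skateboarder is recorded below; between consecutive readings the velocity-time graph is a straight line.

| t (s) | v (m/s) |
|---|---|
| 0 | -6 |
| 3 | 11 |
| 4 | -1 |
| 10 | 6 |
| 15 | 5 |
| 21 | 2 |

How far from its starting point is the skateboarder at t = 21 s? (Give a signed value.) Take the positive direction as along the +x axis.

76 m

Net displacement equals the area under the velocity-time graph (areas below the axis count negative).
0–3 s: ½(-6 + 11)(3) = 7.5 m
3–4 s: ½(11 + -1)(1) = 5 m
4–10 s: ½(-1 + 6)(6) = 15 m
10–15 s: ½(6 + 5)(5) = 27.5 m
15–21 s: ½(5 + 2)(6) = 21 m
Net displacement = 76 m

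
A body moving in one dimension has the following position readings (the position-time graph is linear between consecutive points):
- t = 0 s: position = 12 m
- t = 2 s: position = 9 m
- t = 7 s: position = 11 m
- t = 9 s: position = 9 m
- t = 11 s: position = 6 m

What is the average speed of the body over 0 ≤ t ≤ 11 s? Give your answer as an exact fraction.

10/11 m/s

Average speed = (total path length)/(elapsed time); on a piecewise-linear x-t graph the path length is Σ|Δx|.
0–2 s: |Δx| = |9 − 12| = 3 m
2–7 s: |Δx| = |11 − 9| = 2 m
7–9 s: |Δx| = |9 − 11| = 2 m
9–11 s: |Δx| = |6 − 9| = 3 m
Total path = 10 m; average speed = 10/11 = 10/11 m/s.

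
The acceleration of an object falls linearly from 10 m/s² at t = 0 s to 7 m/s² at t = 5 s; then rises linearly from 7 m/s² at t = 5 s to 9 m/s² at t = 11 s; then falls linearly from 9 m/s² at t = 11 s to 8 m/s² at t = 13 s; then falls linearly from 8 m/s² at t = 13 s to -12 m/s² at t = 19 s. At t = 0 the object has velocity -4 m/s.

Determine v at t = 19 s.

91.5 m/s

Δv equals the area under the a-t graph; then v = v₀ + Δv.
0–5 s: ½(10 + 7)(5) = 42.5 m/s
5–11 s: ½(7 + 9)(6) = 48 m/s
11–13 s: ½(9 + 8)(2) = 17 m/s
13–19 s: ½(8 + -12)(6) = -12 m/s
Δv = 95.5 m/s, so v(19) = -4 + (95.5) = 91.5 m/s.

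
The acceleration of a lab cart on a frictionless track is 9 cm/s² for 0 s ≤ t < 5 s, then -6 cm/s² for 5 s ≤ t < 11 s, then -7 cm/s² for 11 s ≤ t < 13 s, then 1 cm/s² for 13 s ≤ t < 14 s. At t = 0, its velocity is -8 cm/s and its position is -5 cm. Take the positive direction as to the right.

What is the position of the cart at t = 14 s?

On each constant-a segment, Δv = aΔt and Δx = v₀Δt + ½aΔt²; chain segment to segment.
0–5 s: v starts -8 cm/s; Δx = -8·5 + ½·9·5² = 72.5 cm; v ends 37 cm/s.
5–11 s: v starts 37 cm/s; Δx = 37·6 + ½·-6·6² = 114 cm; v ends 1 cm/s.
11–13 s: v starts 1 cm/s; Δx = 1·2 + ½·-7·2² = -12 cm; v ends -13 cm/s.
13–14 s: v starts -13 cm/s; Δx = -13·1 + ½·1·1² = -12.5 cm; v ends -12 cm/s.
x(14) = -5 + Σ Δx = 157 cm.

157 cm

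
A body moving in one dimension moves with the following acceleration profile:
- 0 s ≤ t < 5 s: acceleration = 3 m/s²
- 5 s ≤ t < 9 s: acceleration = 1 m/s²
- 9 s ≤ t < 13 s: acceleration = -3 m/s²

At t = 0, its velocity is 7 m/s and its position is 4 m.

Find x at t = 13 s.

252.5 m

On each constant-a segment, Δv = aΔt and Δx = v₀Δt + ½aΔt²; chain segment to segment.
0–5 s: v starts 7 m/s; Δx = 7·5 + ½·3·5² = 72.5 m; v ends 22 m/s.
5–9 s: v starts 22 m/s; Δx = 22·4 + ½·1·4² = 96 m; v ends 26 m/s.
9–13 s: v starts 26 m/s; Δx = 26·4 + ½·-3·4² = 80 m; v ends 14 m/s.
x(13) = 4 + Σ Δx = 252.5 m.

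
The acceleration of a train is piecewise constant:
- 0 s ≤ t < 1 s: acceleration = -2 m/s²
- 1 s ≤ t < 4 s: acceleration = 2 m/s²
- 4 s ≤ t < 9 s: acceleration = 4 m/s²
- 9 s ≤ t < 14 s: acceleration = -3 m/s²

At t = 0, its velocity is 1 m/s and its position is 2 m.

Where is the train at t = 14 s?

On each constant-a segment, Δv = aΔt and Δx = v₀Δt + ½aΔt²; chain segment to segment.
0–1 s: v starts 1 m/s; Δx = 1·1 + ½·-2·1² = 0 m; v ends -1 m/s.
1–4 s: v starts -1 m/s; Δx = -1·3 + ½·2·3² = 6 m; v ends 5 m/s.
4–9 s: v starts 5 m/s; Δx = 5·5 + ½·4·5² = 75 m; v ends 25 m/s.
9–14 s: v starts 25 m/s; Δx = 25·5 + ½·-3·5² = 87.5 m; v ends 10 m/s.
x(14) = 2 + Σ Δx = 170.5 m.

170.5 m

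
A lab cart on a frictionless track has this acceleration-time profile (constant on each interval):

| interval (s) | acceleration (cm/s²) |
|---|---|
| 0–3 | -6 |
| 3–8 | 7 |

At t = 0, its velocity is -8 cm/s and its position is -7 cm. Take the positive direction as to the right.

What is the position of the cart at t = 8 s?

On each constant-a segment, Δv = aΔt and Δx = v₀Δt + ½aΔt²; chain segment to segment.
0–3 s: v starts -8 cm/s; Δx = -8·3 + ½·-6·3² = -51 cm; v ends -26 cm/s.
3–8 s: v starts -26 cm/s; Δx = -26·5 + ½·7·5² = -42.5 cm; v ends 9 cm/s.
x(8) = -7 + Σ Δx = -100.5 cm.

-100.5 cm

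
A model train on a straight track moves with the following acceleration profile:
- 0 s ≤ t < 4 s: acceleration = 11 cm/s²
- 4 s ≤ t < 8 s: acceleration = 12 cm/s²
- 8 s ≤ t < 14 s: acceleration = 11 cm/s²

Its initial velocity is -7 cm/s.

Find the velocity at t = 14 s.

151 cm/s

Δv equals the area under the a-t graph; then v = v₀ + Δv.
0–4 s: 11 × 4 = 44 cm/s
4–8 s: 12 × 4 = 48 cm/s
8–14 s: 11 × 6 = 66 cm/s
Δv = 158 cm/s, so v(14) = -7 + (158) = 151 cm/s.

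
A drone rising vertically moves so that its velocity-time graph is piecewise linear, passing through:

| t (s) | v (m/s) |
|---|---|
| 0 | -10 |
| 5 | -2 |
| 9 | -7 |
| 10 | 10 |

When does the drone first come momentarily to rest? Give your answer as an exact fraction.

t = 160/17 s

v changes sign on 9–10 s (from -7 to 10); the graph is linear there, so v = 0 at t = 9 + (7)·(10 − 9)/(10 − -7) = 160/17 s.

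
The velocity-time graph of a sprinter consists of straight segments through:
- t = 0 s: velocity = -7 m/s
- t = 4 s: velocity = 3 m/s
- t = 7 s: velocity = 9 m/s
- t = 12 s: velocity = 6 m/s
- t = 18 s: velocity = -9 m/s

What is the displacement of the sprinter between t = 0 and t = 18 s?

Displacement is the signed area under the v-t curve.
0–4 s: ½(-7 + 3)(4) = -8 m
4–7 s: ½(3 + 9)(3) = 18 m
7–12 s: ½(9 + 6)(5) = 37.5 m
12–18 s: ½(6 + -9)(6) = -9 m
Net displacement = 38.5 m

38.5 m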